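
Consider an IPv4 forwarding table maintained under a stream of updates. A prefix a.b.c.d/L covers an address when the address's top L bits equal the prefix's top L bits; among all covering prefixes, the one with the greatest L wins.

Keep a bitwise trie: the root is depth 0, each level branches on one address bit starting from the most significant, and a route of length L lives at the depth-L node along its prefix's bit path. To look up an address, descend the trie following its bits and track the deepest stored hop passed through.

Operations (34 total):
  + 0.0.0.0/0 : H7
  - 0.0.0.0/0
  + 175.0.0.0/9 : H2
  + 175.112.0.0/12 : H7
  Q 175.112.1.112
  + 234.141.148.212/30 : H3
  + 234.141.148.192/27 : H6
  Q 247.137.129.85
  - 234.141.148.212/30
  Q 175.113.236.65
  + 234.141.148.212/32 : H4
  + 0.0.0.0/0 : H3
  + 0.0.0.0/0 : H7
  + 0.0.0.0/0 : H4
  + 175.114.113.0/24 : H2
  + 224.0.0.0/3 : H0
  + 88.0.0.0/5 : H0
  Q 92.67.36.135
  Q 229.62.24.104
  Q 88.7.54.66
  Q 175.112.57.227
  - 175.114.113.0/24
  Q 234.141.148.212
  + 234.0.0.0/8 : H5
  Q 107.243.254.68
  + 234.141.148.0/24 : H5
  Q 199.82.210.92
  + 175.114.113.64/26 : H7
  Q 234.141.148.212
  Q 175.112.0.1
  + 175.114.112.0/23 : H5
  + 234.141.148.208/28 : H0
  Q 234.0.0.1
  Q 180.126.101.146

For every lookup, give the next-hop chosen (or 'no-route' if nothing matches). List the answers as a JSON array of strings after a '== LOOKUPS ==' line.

Trace:
  add 0.0.0.0/0 -> H7 at depth 0
  del 0.0.0.0/0 (clear depth 0)
  add 175.0.0.0/9 -> H2 at depth 9
  add 175.112.0.0/12 -> H7 at depth 12
  Q 175.112.1.112: descend 101011110111 ; hops seen [H2,H7] ; pick H7
  add 234.141.148.212/30 -> H3 at depth 30
  add 234.141.148.192/27 -> H6 at depth 27
  Q 247.137.129.85: descend 111 ; hops seen [∅] ; pick no-route
  del 234.141.148.212/30 (clear depth 30)
  Q 175.113.236.65: descend 101011110111 ; hops seen [H2,H7] ; pick H7
  add 234.141.148.212/32 -> H4 at depth 32
  add 0.0.0.0/0 -> H3 at depth 0
  add 0.0.0.0/0 -> H7 at depth 0
  add 0.0.0.0/0 -> H4 at depth 0
  add 175.114.113.0/24 -> H2 at depth 24
  add 224.0.0.0/3 -> H0 at depth 3
  add 88.0.0.0/5 -> H0 at depth 5
  Q 92.67.36.135: descend 01011 ; hops seen [H4,H0] ; pick H0
  Q 229.62.24.104: descend 1110 ; hops seen [H4,H0] ; pick H0
  Q 88.7.54.66: descend 01011 ; hops seen [H4,H0] ; pick H0
  Q 175.112.57.227: descend 10101111011100 ; hops seen [H4,H2,H7] ; pick H7
  del 175.114.113.0/24 (clear depth 24)
  Q 234.141.148.212: descend 11101010100011011001010011010100 ; hops seen [H4,H0,H6,H4] ; pick H4
  add 234.0.0.0/8 -> H5 at depth 8
  Q 107.243.254.68: descend 01 ; hops seen [H4] ; pick H4
  add 234.141.148.0/24 -> H5 at depth 24
  Q 199.82.210.92: descend 11 ; hops seen [H4] ; pick H4
  add 175.114.113.64/26 -> H7 at depth 26
  Q 234.141.148.212: descend 11101010100011011001010011010100 ; hops seen [H4,H0,H5,H5,H6,H4] ; pick H4
  Q 175.112.0.1: descend 10101111011100 ; hops seen [H4,H2,H7] ; pick H7
  add 175.114.112.0/23 -> H5 at depth 23
  add 234.141.148.208/28 -> H0 at depth 28
  Q 234.0.0.1: descend 11101010 ; hops seen [H4,H0,H5] ; pick H5
  Q 180.126.101.146: descend 101 ; hops seen [H4] ; pick H4

== LOOKUPS ==
["H7","no-route","H7","H0","H0","H0","H7","H4","H4","H4","H4","H7","H5","H4"]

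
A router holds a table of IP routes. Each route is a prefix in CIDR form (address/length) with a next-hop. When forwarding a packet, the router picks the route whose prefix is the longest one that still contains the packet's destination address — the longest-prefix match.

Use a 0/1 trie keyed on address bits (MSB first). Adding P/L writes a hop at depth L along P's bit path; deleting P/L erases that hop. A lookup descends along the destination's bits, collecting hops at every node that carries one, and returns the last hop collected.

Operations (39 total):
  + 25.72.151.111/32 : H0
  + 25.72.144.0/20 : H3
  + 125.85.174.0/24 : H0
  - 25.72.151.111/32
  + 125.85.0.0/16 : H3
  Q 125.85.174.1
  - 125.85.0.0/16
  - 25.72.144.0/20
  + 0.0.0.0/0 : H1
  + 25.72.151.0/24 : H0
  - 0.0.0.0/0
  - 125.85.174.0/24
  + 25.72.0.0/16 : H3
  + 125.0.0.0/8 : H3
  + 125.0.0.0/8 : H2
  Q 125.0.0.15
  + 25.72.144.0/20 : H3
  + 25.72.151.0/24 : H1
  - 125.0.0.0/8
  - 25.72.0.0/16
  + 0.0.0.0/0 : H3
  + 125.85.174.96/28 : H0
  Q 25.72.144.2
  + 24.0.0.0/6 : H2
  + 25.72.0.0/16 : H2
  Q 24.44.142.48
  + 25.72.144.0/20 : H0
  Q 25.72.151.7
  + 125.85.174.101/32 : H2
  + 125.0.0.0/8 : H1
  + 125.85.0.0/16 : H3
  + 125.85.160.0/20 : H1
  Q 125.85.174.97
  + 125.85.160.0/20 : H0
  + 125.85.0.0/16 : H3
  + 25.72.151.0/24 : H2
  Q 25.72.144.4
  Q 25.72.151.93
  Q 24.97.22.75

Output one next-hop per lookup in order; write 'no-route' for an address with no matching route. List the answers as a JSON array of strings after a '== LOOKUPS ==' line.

Apply in order:
  + 25.72.151.111/32 (H0) depth=32
  + 25.72.144.0/20 (H3) depth=20
  + 125.85.174.0/24 (H0) depth=24
  - 25.72.151.111/32 clear@32
  + 125.85.0.0/16 (H3) depth=16
  ? 125.85.174.1  path d0:-→d1:-→d2:-→d3:-→d4:-→d5:-→d6:-→d7:-→d8:-→d9:-→d10:-→d11:-→d12:-→d13:-→d14:-→d15:-→d16:H3→d17:-→d18:-→d19:-→d20:-→d21:-→d22:-→d23:-→d24:H0  best=H0
  - 125.85.0.0/16 clear@16
  - 25.72.144.0/20 clear@20
  + 0.0.0.0/0 (H1) depth=0
  + 25.72.151.0/24 (H0) depth=24
  - 0.0.0.0/0 clear@0
  - 125.85.174.0/24 clear@24
  + 25.72.0.0/16 (H3) depth=16
  + 125.0.0.0/8 (H3) depth=8
  + 125.0.0.0/8 (H2) depth=8
  ? 125.0.0.15  path d0:-→d1:-→d2:-→d3:-→d4:-→d5:-→d6:-→d7:-→d8:H2→d9:-  best=H2
  + 25.72.144.0/20 (H3) depth=20
  + 25.72.151.0/24 (H1) depth=24
  - 125.0.0.0/8 clear@8
  - 25.72.0.0/16 clear@16
  + 0.0.0.0/0 (H3) depth=0
  + 125.85.174.96/28 (H0) depth=28
  ? 25.72.144.2  path d0:H3→d1:-→d2:-→d3:-→d4:-→d5:-→d6:-→d7:-→d8:-→d9:-→d10:-→d11:-→d12:-→d13:-→d14:-→d15:-→d16:-→d17:-→d18:-→d19:-→d20:H3→d21:-  best=H3
  + 24.0.0.0/6 (H2) depth=6
  + 25.72.0.0/16 (H2) depth=16
  ? 24.44.142.48  path d0:H3→d1:-→d2:-→d3:-→d4:-→d5:-→d6:H2→d7:-  best=H2
  + 25.72.144.0/20 (H0) depth=20
  ? 25.72.151.7  path d0:H3→d1:-→d2:-→d3:-→d4:-→d5:-→d6:H2→d7:-→d8:-→d9:-→d10:-→d11:-→d12:-→d13:-→d14:-→d15:-→d16:H2→d17:-→d18:-→d19:-→d20:H0→d21:-→d22:-→d23:-→d24:H1→d25:-  best=H1
  + 125.85.174.101/32 (H2) depth=32
  + 125.0.0.0/8 (H1) depth=8
  + 125.85.0.0/16 (H3) depth=16
  + 125.85.160.0/20 (H1) depth=20
  ? 125.85.174.97  path d0:H3→d1:-→d2:-→d3:-→d4:-→d5:-→d6:-→d7:-→d8:H1→d9:-→d10:-→d11:-→d12:-→d13:-→d14:-→d15:-→d16:H3→d17:-→d18:-→d19:-→d20:H1→d21:-→d22:-→d23:-→d24:-→d25:-→d26:-→d27:-→d28:H0→d29:-  best=H0
  + 125.85.160.0/20 (H0) depth=20
  + 125.85.0.0/16 (H3) depth=16
  + 25.72.151.0/24 (H2) depth=24
  ? 25.72.144.4  path d0:H3→d1:-→d2:-→d3:-→d4:-→d5:-→d6:H2→d7:-→d8:-→d9:-→d10:-→d11:-→d12:-→d13:-→d14:-→d15:-→d16:H2→d17:-→d18:-→d19:-→d20:H0→d21:-  best=H0
  ? 25.72.151.93  path d0:H3→d1:-→d2:-→d3:-→d4:-→d5:-→d6:H2→d7:-→d8:-→d9:-→d10:-→d11:-→d12:-→d13:-→d14:-→d15:-→d16:H2→d17:-→d18:-→d19:-→d20:H0→d21:-→d22:-→d23:-→d24:H2→d25:-→d26:-  best=H2
  ? 24.97.22.75  path d0:H3→d1:-→d2:-→d3:-→d4:-→d5:-→d6:H2→d7:-  best=H2

== LOOKUPS ==
["H0","H2","H3","H2","H1","H0","H0","H2","H2"]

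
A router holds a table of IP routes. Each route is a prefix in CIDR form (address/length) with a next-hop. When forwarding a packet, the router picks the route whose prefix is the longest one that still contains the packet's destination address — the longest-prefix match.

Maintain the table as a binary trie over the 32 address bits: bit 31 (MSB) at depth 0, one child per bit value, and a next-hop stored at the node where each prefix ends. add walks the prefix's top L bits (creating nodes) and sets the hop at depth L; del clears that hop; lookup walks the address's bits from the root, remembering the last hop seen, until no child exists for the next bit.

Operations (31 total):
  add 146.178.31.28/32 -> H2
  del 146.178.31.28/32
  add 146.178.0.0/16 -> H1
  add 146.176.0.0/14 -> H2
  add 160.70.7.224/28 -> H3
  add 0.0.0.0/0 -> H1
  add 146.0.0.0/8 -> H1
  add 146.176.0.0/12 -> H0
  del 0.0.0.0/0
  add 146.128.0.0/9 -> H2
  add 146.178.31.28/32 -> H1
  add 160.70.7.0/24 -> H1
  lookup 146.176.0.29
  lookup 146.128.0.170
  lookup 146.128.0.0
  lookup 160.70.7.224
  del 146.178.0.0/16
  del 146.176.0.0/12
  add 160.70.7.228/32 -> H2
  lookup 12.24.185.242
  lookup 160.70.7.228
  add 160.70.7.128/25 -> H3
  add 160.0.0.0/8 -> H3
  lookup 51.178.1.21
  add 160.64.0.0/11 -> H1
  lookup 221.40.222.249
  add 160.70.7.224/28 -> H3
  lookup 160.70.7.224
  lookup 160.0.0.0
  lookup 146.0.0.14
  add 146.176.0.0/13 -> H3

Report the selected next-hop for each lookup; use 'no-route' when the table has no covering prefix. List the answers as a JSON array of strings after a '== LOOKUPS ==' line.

Process each operation:
  add 146.178.31.28/32 -> H2 at depth 32
  - 146.178.31.28/32 clear@32
  add 146.178.0.0/16 -> H1 at depth 16
  add 146.176.0.0/14 -> H2 at depth 14
  add 160.70.7.224/28 -> H3 at depth 28
  add 0.0.0.0/0 -> H1 at depth 0
  add 146.0.0.0/8 -> H1 at depth 8
  add 146.176.0.0/12 -> H0 at depth 12
  - 0.0.0.0/0 clear@0
  add 146.128.0.0/9 -> H2 at depth 9
  add 146.178.31.28/32 -> H1 at depth 32
  add 160.70.7.0/24 -> H1 at depth 24
  Q 146.176.0.29: descend 10010010101100 ; hops seen [H1,H2,H0,H2] ; pick H2
  Q 146.128.0.170: descend 1001001010 ; hops seen [H1,H2] ; pick H2
  Q 146.128.0.0: descend 1001001010 ; hops seen [H1,H2] ; pick H2
  Q 160.70.7.224: descend 1010000001000110000001111110 ; hops seen [H1,H3] ; pick H3
  - 146.178.0.0/16 clear@16
  - 146.176.0.0/12 clear@12
  add 160.70.7.228/32 -> H2 at depth 32
  Q 12.24.185.242: descend ε ; hops seen [∅] ; pick no-route
  Q 160.70.7.228: descend 10100000010001100000011111100100 ; hops seen [H1,H3,H2] ; pick H2
  add 160.70.7.128/25 -> H3 at depth 25
  add 160.0.0.0/8 -> H3 at depth 8
  Q 51.178.1.21: descend ε ; hops seen [∅] ; pick no-route
  add 160.64.0.0/11 -> H1 at depth 11
  Q 221.40.222.249: descend 1 ; hops seen [∅] ; pick no-route
  add 160.70.7.224/28 -> H3 at depth 28
  Q 160.70.7.224: descend 10100000010001100000011111100 ; hops seen [H3,H1,H1,H3,H3] ; pick H3
  Q 160.0.0.0: descend 101000000 ; hops seen [H3] ; pick H3
  Q 146.0.0.14: descend 10010010 ; hops seen [H1] ; pick H1
  add 146.176.0.0/13 -> H3 at depth 13

== LOOKUPS ==
["H2","H2","H2","H3","no-route","H2","no-route","no-route","H3","H3","H1"]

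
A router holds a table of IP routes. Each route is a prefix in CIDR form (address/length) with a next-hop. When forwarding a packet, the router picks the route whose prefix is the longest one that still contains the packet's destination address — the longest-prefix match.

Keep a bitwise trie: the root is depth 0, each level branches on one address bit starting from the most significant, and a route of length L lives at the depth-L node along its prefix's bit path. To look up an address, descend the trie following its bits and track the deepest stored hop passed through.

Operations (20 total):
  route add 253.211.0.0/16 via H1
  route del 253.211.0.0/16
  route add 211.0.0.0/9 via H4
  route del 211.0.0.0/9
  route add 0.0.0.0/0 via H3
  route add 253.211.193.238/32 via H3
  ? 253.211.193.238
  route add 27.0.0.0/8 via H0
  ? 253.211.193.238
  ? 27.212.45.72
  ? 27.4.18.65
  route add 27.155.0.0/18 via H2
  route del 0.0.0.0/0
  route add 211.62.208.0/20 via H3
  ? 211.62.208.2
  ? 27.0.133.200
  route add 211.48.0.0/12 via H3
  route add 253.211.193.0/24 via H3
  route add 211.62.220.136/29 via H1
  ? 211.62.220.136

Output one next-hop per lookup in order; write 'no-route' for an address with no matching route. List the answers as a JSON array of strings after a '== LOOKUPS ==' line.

Process each operation:
  + 253.211.0.0/16 (H1) depth=16
  - 253.211.0.0/16 clear@16
  + 211.0.0.0/9 (H4) depth=9
  - 211.0.0.0/9 clear@9
  + 0.0.0.0/0 (H3) depth=0
  + 253.211.193.238/32 (H3) depth=32
  Q 253.211.193.238: descend 11111101110100111100000111101110 ; hops seen [H3,H3] ; pick H3
  + 27.0.0.0/8 (H0) depth=8
  Q 253.211.193.238: descend 11111101110100111100000111101110 ; hops seen [H3,H3] ; pick H3
  Q 27.212.45.72: descend 00011011 ; hops seen [H3,H0] ; pick H0
  Q 27.4.18.65: descend 00011011 ; hops seen [H3,H0] ; pick H0
  + 27.155.0.0/18 (H2) depth=18
  - 0.0.0.0/0 clear@0
  + 211.62.208.0/20 (H3) depth=20
  Q 211.62.208.2: descend 11010011001111101101 ; hops seen [H3] ; pick H3
  Q 27.0.133.200: descend 00011011 ; hops seen [H0] ; pick H0
  + 211.48.0.0/12 (H3) depth=12
  + 253.211.193.0/24 (H3) depth=24
  + 211.62.220.136/29 (H1) depth=29
  Q 211.62.220.136: descend 11010011001111101101110010001 ; hops seen [H3,H3,H1] ; pick H1

== LOOKUPS ==
["H3","H3","H0","H0","H3","H0","H1"]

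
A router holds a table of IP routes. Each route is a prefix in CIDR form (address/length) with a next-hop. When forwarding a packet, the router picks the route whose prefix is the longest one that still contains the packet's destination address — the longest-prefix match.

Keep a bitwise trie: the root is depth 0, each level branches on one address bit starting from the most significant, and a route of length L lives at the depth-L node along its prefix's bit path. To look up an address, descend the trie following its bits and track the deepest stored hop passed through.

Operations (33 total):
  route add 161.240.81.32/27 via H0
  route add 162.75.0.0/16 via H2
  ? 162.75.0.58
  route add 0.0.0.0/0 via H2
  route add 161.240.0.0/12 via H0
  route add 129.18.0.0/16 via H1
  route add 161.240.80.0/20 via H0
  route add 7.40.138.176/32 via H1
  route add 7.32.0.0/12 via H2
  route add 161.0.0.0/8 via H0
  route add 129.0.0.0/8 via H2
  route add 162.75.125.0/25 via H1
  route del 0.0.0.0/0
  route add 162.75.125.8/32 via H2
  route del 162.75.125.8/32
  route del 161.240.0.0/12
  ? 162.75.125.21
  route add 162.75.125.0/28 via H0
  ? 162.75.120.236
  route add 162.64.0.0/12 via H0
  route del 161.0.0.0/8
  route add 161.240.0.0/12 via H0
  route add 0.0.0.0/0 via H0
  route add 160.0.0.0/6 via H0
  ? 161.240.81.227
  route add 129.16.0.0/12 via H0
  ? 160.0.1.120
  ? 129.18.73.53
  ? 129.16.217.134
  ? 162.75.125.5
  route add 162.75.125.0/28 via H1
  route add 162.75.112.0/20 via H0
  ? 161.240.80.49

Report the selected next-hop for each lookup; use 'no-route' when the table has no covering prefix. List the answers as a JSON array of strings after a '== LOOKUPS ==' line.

Process each operation:
  + 161.240.81.32/27 (H0) depth=27
  + 162.75.0.0/16 (H2) depth=16
  ? 162.75.0.58  path d0:-→d1:-→d2:-→d3:-→d4:-→d5:-→d6:-→d7:-→d8:-→d9:-→d10:-→d11:-→d12:-→d13:-→d14:-→d15:-→d16:H2  best=H2
  + 0.0.0.0/0 (H2) depth=0
  + 161.240.0.0/12 (H0) depth=12
  + 129.18.0.0/16 (H1) depth=16
  + 161.240.80.0/20 (H0) depth=20
  + 7.40.138.176/32 (H1) depth=32
  + 7.32.0.0/12 (H2) depth=12
  + 161.0.0.0/8 (H0) depth=8
  + 129.0.0.0/8 (H2) depth=8
  + 162.75.125.0/25 (H1) depth=25
  del 0.0.0.0/0 (clear depth 0)
  + 162.75.125.8/32 (H2) depth=32
  del 162.75.125.8/32 (clear depth 32)
  del 161.240.0.0/12 (clear depth 12)
  ? 162.75.125.21  path d0:-→d1:-→d2:-→d3:-→d4:-→d5:-→d6:-→d7:-→d8:-→d9:-→d10:-→d11:-→d12:-→d13:-→d14:-→d15:-→d16:H2→d17:-→d18:-→d19:-→d20:-→d21:-→d22:-→d23:-→d24:-→d25:H1→d26:-→d27:-  best=H1
  + 162.75.125.0/28 (H0) depth=28
  ? 162.75.120.236  path d0:-→d1:-→d2:-→d3:-→d4:-→d5:-→d6:-→d7:-→d8:-→d9:-→d10:-→d11:-→d12:-→d13:-→d14:-→d15:-→d16:H2→d17:-→d18:-→d19:-→d20:-→d21:-  best=H2
  + 162.64.0.0/12 (H0) depth=12
  del 161.0.0.0/8 (clear depth 8)
  + 161.240.0.0/12 (H0) depth=12
  + 0.0.0.0/0 (H0) depth=0
  + 160.0.0.0/6 (H0) depth=6
  ? 161.240.81.227  path d0:H0→d1:-→d2:-→d3:-→d4:-→d5:-→d6:H0→d7:-→d8:-→d9:-→d10:-→d11:-→d12:H0→d13:-→d14:-→d15:-→d16:-→d17:-→d18:-→d19:-→d20:H0→d21:-→d22:-→d23:-→d24:-  best=H0
  + 129.16.0.0/12 (H0) depth=12
  ? 160.0.1.120  path d0:H0→d1:-→d2:-→d3:-→d4:-→d5:-→d6:H0→d7:-  best=H0
  ? 129.18.73.53  path d0:H0→d1:-→d2:-→d3:-→d4:-→d5:-→d6:-→d7:-→d8:H2→d9:-→d10:-→d11:-→d12:H0→d13:-→d14:-→d15:-→d16:H1  best=H1
  ? 129.16.217.134  path d0:H0→d1:-→d2:-→d3:-→d4:-→d5:-→d6:-→d7:-→d8:H2→d9:-→d10:-→d11:-→d12:H0→d13:-→d14:-  best=H0
  ? 162.75.125.5  path d0:H0→d1:-→d2:-→d3:-→d4:-→d5:-→d6:H0→d7:-→d8:-→d9:-→d10:-→d11:-→d12:H0→d13:-→d14:-→d15:-→d16:H2→d17:-→d18:-→d19:-→d20:-→d21:-→d22:-→d23:-→d24:-→d25:H1→d26:-→d27:-→d28:H0  best=H0
  + 162.75.125.0/28 (H1) depth=28
  + 162.75.112.0/20 (H0) depth=20
  ? 161.240.80.49  path d0:H0→d1:-→d2:-→d3:-→d4:-→d5:-→d6:H0→d7:-→d8:-→d9:-→d10:-→d11:-→d12:H0→d13:-→d14:-→d15:-→d16:-→d17:-→d18:-→d19:-→d20:H0→d21:-→d22:-→d23:-  best=H0

== LOOKUPS ==
["H2","H1","H2","H0","H0","H1","H0","H0","H0"]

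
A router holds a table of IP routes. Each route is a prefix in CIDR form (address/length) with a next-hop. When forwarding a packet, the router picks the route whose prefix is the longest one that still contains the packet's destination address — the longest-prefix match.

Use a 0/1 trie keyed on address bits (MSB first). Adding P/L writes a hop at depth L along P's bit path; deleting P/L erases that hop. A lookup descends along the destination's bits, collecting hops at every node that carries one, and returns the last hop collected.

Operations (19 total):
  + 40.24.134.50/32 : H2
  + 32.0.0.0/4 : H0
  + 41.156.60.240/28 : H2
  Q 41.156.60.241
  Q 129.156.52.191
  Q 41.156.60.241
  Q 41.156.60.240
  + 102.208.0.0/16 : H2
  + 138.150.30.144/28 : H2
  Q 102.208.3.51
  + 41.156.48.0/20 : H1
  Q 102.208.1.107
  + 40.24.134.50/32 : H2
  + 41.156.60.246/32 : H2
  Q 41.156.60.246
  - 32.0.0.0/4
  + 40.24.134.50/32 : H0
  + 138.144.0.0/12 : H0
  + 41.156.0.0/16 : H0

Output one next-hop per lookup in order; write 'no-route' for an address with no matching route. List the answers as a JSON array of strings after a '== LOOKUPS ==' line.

Process each operation:
  add 40.24.134.50/32 -> H2 at depth 32
  add 32.0.0.0/4 -> H0 at depth 4
  add 41.156.60.240/28 -> H2 at depth 28
  lookup 41.156.60.241: bits 0010100110011100001111001111 walk d0:-→d1:-→d2:-→d3:-→d4:H0→d5:-→d6:-→d7:-→d8:-→d9:-→d10:-→d11:-→d12:-→d13:-→d14:-→d15:-→d16:-→d17:-→d18:-→d19:-→d20:-→d21:-→d22:-→d23:-→d24:-→d25:-→d26:-→d27:-→d28:H2 -> H2
  lookup 129.156.52.191: bits ε walk d0:- -> no-route
  lookup 41.156.60.241: bits 0010100110011100001111001111 walk d0:-→d1:-→d2:-→d3:-→d4:H0→d5:-→d6:-→d7:-→d8:-→d9:-→d10:-→d11:-→d12:-→d13:-→d14:-→d15:-→d16:-→d17:-→d18:-→d19:-→d20:-→d21:-→d22:-→d23:-→d24:-→d25:-→d26:-→d27:-→d28:H2 -> H2
  lookup 41.156.60.240: bits 0010100110011100001111001111 walk d0:-→d1:-→d2:-→d3:-→d4:H0→d5:-→d6:-→d7:-→d8:-→d9:-→d10:-→d11:-→d12:-→d13:-→d14:-→d15:-→d16:-→d17:-→d18:-→d19:-→d20:-→d21:-→d22:-→d23:-→d24:-→d25:-→d26:-→d27:-→d28:H2 -> H2
  add 102.208.0.0/16 -> H2 at depth 16
  add 138.150.30.144/28 -> H2 at depth 28
  lookup 102.208.3.51: bits 0110011011010000 walk d0:-→d1:-→d2:-→d3:-→d4:-→d5:-→d6:-→d7:-→d8:-→d9:-→d10:-→d11:-→d12:-→d13:-→d14:-→d15:-→d16:H2 -> H2
  add 41.156.48.0/20 -> H1 at depth 20
  lookup 102.208.1.107: bits 0110011011010000 walk d0:-→d1:-→d2:-→d3:-→d4:-→d5:-→d6:-→d7:-→d8:-→d9:-→d10:-→d11:-→d12:-→d13:-→d14:-→d15:-→d16:H2 -> H2
  add 40.24.134.50/32 -> H2 at depth 32
  add 41.156.60.246/32 -> H2 at depth 32
  lookup 41.156.60.246: bits 00101001100111000011110011110110 walk d0:-→d1:-→d2:-→d3:-→d4:H0→d5:-→d6:-→d7:-→d8:-→d9:-→d10:-→d11:-→d12:-→d13:-→d14:-→d15:-→d16:-→d17:-→d18:-→d19:-→d20:H1→d21:-→d22:-→d23:-→d24:-→d25:-→d26:-→d27:-→d28:H2→d29:-→d30:-→d31:-→d32:H2 -> H2
  del 32.0.0.0/4 (clear depth 4)
  add 40.24.134.50/32 -> H0 at depth 32
  add 138.144.0.0/12 -> H0 at depth 12
  add 41.156.0.0/16 -> H0 at depth 16

== LOOKUPS ==
["H2","no-route","H2","H2","H2","H2","H2"]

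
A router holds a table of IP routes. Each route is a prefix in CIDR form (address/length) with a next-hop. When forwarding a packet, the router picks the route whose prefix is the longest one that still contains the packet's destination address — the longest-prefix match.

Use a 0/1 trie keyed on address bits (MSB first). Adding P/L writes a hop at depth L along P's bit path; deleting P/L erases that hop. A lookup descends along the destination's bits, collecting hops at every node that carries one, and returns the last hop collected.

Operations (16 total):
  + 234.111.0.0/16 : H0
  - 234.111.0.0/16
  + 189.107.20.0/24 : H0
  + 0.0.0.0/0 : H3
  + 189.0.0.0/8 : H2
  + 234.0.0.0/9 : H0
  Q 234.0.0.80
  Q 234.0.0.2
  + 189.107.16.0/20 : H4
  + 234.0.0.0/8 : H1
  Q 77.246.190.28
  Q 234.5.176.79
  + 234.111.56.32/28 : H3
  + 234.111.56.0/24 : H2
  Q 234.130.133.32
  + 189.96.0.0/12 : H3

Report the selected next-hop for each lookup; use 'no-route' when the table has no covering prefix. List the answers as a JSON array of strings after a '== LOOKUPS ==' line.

Trace:
  add 234.111.0.0/16 -> H0 at depth 16
  del 234.111.0.0/16 (clear depth 16)
  add 189.107.20.0/24 -> H0 at depth 24
  add 0.0.0.0/0 -> H3 at depth 0
  add 189.0.0.0/8 -> H2 at depth 8
  add 234.0.0.0/9 -> H0 at depth 9
  ? 234.0.0.80  path d0:H3→d1:-→d2:-→d3:-→d4:-→d5:-→d6:-→d7:-→d8:-→d9:H0  best=H0
  ? 234.0.0.2  path d0:H3→d1:-→d2:-→d3:-→d4:-→d5:-→d6:-→d7:-→d8:-→d9:H0  best=H0
  add 189.107.16.0/20 -> H4 at depth 20
  add 234.0.0.0/8 -> H1 at depth 8
  ? 77.246.190.28  path d0:H3  best=H3
  ? 234.5.176.79  path d0:H3→d1:-→d2:-→d3:-→d4:-→d5:-→d6:-→d7:-→d8:H1→d9:H0  best=H0
  add 234.111.56.32/28 -> H3 at depth 28
  add 234.111.56.0/24 -> H2 at depth 24
  ? 234.130.133.32  path d0:H3→d1:-→d2:-→d3:-→d4:-→d5:-→d6:-→d7:-→d8:H1  best=H1
  add 189.96.0.0/12 -> H3 at depth 12

== LOOKUPS ==
["H0","H0","H3","H0","H1"]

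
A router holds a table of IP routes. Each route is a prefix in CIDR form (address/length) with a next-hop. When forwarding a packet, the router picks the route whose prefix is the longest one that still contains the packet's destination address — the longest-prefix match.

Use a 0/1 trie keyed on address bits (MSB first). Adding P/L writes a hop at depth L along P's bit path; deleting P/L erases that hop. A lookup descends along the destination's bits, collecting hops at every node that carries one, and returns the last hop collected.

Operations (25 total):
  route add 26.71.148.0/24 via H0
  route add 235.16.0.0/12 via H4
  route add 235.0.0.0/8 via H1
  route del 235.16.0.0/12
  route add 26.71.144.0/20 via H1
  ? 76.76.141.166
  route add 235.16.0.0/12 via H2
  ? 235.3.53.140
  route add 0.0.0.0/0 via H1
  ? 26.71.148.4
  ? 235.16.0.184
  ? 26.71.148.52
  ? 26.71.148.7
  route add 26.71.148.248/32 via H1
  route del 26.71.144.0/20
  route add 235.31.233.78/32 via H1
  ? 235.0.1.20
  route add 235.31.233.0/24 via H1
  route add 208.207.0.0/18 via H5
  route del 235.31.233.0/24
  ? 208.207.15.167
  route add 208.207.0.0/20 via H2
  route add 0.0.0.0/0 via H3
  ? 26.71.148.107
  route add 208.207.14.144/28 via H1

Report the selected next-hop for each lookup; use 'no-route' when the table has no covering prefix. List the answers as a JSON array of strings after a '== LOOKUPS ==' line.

Trace:
  add 26.71.148.0/24 -> H0 at depth 24
  add 235.16.0.0/12 -> H4 at depth 12
  add 235.0.0.0/8 -> H1 at depth 8
  - 235.16.0.0/12 clear@12
  add 26.71.144.0/20 -> H1 at depth 20
  Q 76.76.141.166: descend 0 ; hops seen [∅] ; pick no-route
  add 235.16.0.0/12 -> H2 at depth 12
  Q 235.3.53.140: descend 11101011000 ; hops seen [H1] ; pick H1
  add 0.0.0.0/0 -> H1 at depth 0
  Q 26.71.148.4: descend 000110100100011110010100 ; hops seen [H1,H1,H0] ; pick H0
  Q 235.16.0.184: descend 111010110001 ; hops seen [H1,H1,H2] ; pick H2
  Q 26.71.148.52: descend 000110100100011110010100 ; hops seen [H1,H1,H0] ; pick H0
  Q 26.71.148.7: descend 000110100100011110010100 ; hops seen [H1,H1,H0] ; pick H0
  add 26.71.148.248/32 -> H1 at depth 32
  - 26.71.144.0/20 clear@20
  add 235.31.233.78/32 -> H1 at depth 32
  Q 235.0.1.20: descend 11101011000 ; hops seen [H1,H1] ; pick H1
  add 235.31.233.0/24 -> H1 at depth 24
  add 208.207.0.0/18 -> H5 at depth 18
  - 235.31.233.0/24 clear@24
  Q 208.207.15.167: descend 110100001100111100 ; hops seen [H1,H5] ; pick H5
  add 208.207.0.0/20 -> H2 at depth 20
  add 0.0.0.0/0 -> H3 at depth 0
  Q 26.71.148.107: descend 000110100100011110010100 ; hops seen [H3,H0] ; pick H0
  add 208.207.14.144/28 -> H1 at depth 28

== LOOKUPS ==
["no-route","H1","H0","H2","H0","H0","H1","H5","H0"]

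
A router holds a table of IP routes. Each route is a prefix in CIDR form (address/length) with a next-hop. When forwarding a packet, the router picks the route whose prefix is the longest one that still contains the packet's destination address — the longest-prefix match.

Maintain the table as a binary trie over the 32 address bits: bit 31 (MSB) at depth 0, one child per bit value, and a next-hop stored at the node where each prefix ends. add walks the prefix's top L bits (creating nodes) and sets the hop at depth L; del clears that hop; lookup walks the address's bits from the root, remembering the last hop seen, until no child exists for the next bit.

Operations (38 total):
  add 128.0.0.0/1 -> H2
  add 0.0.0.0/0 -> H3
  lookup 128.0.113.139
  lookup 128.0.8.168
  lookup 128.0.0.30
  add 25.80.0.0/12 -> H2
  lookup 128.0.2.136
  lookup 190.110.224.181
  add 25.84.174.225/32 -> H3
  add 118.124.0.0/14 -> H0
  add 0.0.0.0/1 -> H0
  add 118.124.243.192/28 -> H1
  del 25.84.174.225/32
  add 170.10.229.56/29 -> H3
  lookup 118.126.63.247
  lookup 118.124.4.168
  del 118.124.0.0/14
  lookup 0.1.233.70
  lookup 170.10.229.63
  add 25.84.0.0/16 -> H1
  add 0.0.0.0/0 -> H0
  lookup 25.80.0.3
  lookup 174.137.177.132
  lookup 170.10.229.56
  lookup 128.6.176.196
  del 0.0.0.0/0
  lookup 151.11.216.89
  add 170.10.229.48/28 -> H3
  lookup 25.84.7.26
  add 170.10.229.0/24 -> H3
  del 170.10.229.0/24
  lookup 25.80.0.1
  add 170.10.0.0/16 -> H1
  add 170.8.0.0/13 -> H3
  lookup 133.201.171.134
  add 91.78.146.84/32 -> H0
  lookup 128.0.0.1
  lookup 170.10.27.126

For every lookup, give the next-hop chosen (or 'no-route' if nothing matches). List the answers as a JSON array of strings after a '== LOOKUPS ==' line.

Process each operation:
  add 128.0.0.0/1 -> H2 at depth 1
  add 0.0.0.0/0 -> H3 at depth 0
  Q 128.0.113.139: descend 1 ; hops seen [H3,H2] ; pick H2
  Q 128.0.8.168: descend 1 ; hops seen [H3,H2] ; pick H2
  Q 128.0.0.30: descend 1 ; hops seen [H3,H2] ; pick H2
  add 25.80.0.0/12 -> H2 at depth 12
  Q 128.0.2.136: descend 1 ; hops seen [H3,H2] ; pick H2
  Q 190.110.224.181: descend 1 ; hops seen [H3,H2] ; pick H2
  add 25.84.174.225/32 -> H3 at depth 32
  add 118.124.0.0/14 -> H0 at depth 14
  add 0.0.0.0/1 -> H0 at depth 1
  add 118.124.243.192/28 -> H1 at depth 28
  del 25.84.174.225/32 (clear depth 32)
  add 170.10.229.56/29 -> H3 at depth 29
  Q 118.126.63.247: descend 01110110011111 ; hops seen [H3,H0,H0] ; pick H0
  Q 118.124.4.168: descend 0111011001111100 ; hops seen [H3,H0,H0] ; pick H0
  del 118.124.0.0/14 (clear depth 14)
  Q 0.1.233.70: descend 000 ; hops seen [H3,H0] ; pick H0
  Q 170.10.229.63: descend 10101010000010101110010100111 ; hops seen [H3,H2,H3] ; pick H3
  add 25.84.0.0/16 -> H1 at depth 16
  add 0.0.0.0/0 -> H0 at depth 0
  Q 25.80.0.3: descend 0001100101010 ; hops seen [H0,H0,H2] ; pick H2
  Q 174.137.177.132: descend 10101 ; hops seen [H0,H2] ; pick H2
  Q 170.10.229.56: descend 10101010000010101110010100111 ; hops seen [H0,H2,H3] ; pick H3
  Q 128.6.176.196: descend 10 ; hops seen [H0,H2] ; pick H2
  del 0.0.0.0/0 (clear depth 0)
  Q 151.11.216.89: descend 10 ; hops seen [H2] ; pick H2
  add 170.10.229.48/28 -> H3 at depth 28
  Q 25.84.7.26: descend 0001100101010100 ; hops seen [H0,H2,H1] ; pick H1
  add 170.10.229.0/24 -> H3 at depth 24
  del 170.10.229.0/24 (clear depth 24)
  Q 25.80.0.1: descend 0001100101010 ; hops seen [H0,H2] ; pick H2
  add 170.10.0.0/16 -> H1 at depth 16
  add 170.8.0.0/13 -> H3 at depth 13
  Q 133.201.171.134: descend 10 ; hops seen [H2] ; pick H2
  add 91.78.146.84/32 -> H0 at depth 32
  Q 128.0.0.1: descend 10 ; hops seen [H2] ; pick H2
  Q 170.10.27.126: descend 1010101000001010 ; hops seen [H2,H3,H1] ; pick H1

== LOOKUPS ==
["H2","H2","H2","H2","H2","H0","H0","H0","H3","H2","H2","H3","H2","H2","H1","H2","H2","H2","H1"]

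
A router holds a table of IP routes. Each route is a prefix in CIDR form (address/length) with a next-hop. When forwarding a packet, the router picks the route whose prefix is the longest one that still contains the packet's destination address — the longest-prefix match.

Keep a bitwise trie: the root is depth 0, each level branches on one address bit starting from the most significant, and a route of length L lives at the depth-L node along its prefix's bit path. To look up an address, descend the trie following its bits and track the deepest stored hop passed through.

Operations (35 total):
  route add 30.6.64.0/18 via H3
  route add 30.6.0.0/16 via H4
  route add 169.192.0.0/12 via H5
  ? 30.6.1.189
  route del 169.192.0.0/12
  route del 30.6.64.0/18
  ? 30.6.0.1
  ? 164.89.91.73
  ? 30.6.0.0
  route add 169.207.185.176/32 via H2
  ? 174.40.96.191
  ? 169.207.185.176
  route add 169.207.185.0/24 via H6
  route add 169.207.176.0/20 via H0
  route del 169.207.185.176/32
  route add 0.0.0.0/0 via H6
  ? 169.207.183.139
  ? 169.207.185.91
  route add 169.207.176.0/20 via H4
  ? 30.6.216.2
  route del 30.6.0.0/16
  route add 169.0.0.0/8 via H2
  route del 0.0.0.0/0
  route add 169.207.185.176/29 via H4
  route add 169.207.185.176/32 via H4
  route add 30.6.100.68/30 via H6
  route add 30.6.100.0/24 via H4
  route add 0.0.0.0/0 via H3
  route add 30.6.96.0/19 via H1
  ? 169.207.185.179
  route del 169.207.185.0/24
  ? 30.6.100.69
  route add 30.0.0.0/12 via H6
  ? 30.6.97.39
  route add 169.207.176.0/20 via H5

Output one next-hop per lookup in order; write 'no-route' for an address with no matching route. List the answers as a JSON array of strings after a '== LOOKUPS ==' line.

Process each operation:
  + 30.6.64.0/18 (H3) depth=18
  + 30.6.0.0/16 (H4) depth=16
  + 169.192.0.0/12 (H5) depth=12
  ? 30.6.1.189  path d0:-→d1:-→d2:-→d3:-→d4:-→d5:-→d6:-→d7:-→d8:-→d9:-→d10:-→d11:-→d12:-→d13:-→d14:-→d15:-→d16:H4→d17:-  best=H4
  del 169.192.0.0/12 (clear depth 12)
  del 30.6.64.0/18 (clear depth 18)
  ? 30.6.0.1  path d0:-→d1:-→d2:-→d3:-→d4:-→d5:-→d6:-→d7:-→d8:-→d9:-→d10:-→d11:-→d12:-→d13:-→d14:-→d15:-→d16:H4→d17:-  best=H4
  ? 164.89.91.73  path d0:-→d1:-→d2:-→d3:-→d4:-  best=no-route
  ? 30.6.0.0  path d0:-→d1:-→d2:-→d3:-→d4:-→d5:-→d6:-→d7:-→d8:-→d9:-→d10:-→d11:-→d12:-→d13:-→d14:-→d15:-→d16:H4→d17:-  best=H4
  + 169.207.185.176/32 (H2) depth=32
  ? 174.40.96.191  path d0:-→d1:-→d2:-→d3:-→d4:-→d5:-  best=no-route
  ? 169.207.185.176  path d0:-→d1:-→d2:-→d3:-→d4:-→d5:-→d6:-→d7:-→d8:-→d9:-→d10:-→d11:-→d12:-→d13:-→d14:-→d15:-→d16:-→d17:-→d18:-→d19:-→d20:-→d21:-→d22:-→d23:-→d24:-→d25:-→d26:-→d27:-→d28:-→d29:-→d30:-→d31:-→d32:H2  best=H2
  + 169.207.185.0/24 (H6) depth=24
  + 169.207.176.0/20 (H0) depth=20
  del 169.207.185.176/32 (clear depth 32)
  + 0.0.0.0/0 (H6) depth=0
  ? 169.207.183.139  path d0:H6→d1:-→d2:-→d3:-→d4:-→d5:-→d6:-→d7:-→d8:-→d9:-→d10:-→d11:-→d12:-→d13:-→d14:-→d15:-→d16:-→d17:-→d18:-→d19:-→d20:H0  best=H0
  ? 169.207.185.91  path d0:H6→d1:-→d2:-→d3:-→d4:-→d5:-→d6:-→d7:-→d8:-→d9:-→d10:-→d11:-→d12:-→d13:-→d14:-→d15:-→d16:-→d17:-→d18:-→d19:-→d20:H0→d21:-→d22:-→d23:-→d24:H6  best=H6
  + 169.207.176.0/20 (H4) depth=20
  ? 30.6.216.2  path d0:H6→d1:-→d2:-→d3:-→d4:-→d5:-→d6:-→d7:-→d8:-→d9:-→d10:-→d11:-→d12:-→d13:-→d14:-→d15:-→d16:H4  best=H4
  del 30.6.0.0/16 (clear depth 16)
  + 169.0.0.0/8 (H2) depth=8
  del 0.0.0.0/0 (clear depth 0)
  + 169.207.185.176/29 (H4) depth=29
  + 169.207.185.176/32 (H4) depth=32
  + 30.6.100.68/30 (H6) depth=30
  + 30.6.100.0/24 (H4) depth=24
  + 0.0.0.0/0 (H3) depth=0
  + 30.6.96.0/19 (H1) depth=19
  ? 169.207.185.179  path d0:H3→d1:-→d2:-→d3:-→d4:-→d5:-→d6:-→d7:-→d8:H2→d9:-→d10:-→d11:-→d12:-→d13:-→d14:-→d15:-→d16:-→d17:-→d18:-→d19:-→d20:H4→d21:-→d22:-→d23:-→d24:H6→d25:-→d26:-→d27:-→d28:-→d29:H4→d30:-  best=H4
  del 169.207.185.0/24 (clear depth 24)
  ? 30.6.100.69  path d0:H3→d1:-→d2:-→d3:-→d4:-→d5:-→d6:-→d7:-→d8:-→d9:-→d10:-→d11:-→d12:-→d13:-→d14:-→d15:-→d16:-→d17:-→d18:-→d19:H1→d20:-→d21:-→d22:-→d23:-→d24:H4→d25:-→d26:-→d27:-→d28:-→d29:-→d30:H6  best=H6
  + 30.0.0.0/12 (H6) depth=12
  ? 30.6.97.39  path d0:H3→d1:-→d2:-→d3:-→d4:-→d5:-→d6:-→d7:-→d8:-→d9:-→d10:-→d11:-→d12:H6→d13:-→d14:-→d15:-→d16:-→d17:-→d18:-→d19:H1→d20:-→d21:-  best=H1
  + 169.207.176.0/20 (H5) depth=20

== LOOKUPS ==
["H4","H4","no-route","H4","no-route","H2","H0","H6","H4","H4","H6","H1"]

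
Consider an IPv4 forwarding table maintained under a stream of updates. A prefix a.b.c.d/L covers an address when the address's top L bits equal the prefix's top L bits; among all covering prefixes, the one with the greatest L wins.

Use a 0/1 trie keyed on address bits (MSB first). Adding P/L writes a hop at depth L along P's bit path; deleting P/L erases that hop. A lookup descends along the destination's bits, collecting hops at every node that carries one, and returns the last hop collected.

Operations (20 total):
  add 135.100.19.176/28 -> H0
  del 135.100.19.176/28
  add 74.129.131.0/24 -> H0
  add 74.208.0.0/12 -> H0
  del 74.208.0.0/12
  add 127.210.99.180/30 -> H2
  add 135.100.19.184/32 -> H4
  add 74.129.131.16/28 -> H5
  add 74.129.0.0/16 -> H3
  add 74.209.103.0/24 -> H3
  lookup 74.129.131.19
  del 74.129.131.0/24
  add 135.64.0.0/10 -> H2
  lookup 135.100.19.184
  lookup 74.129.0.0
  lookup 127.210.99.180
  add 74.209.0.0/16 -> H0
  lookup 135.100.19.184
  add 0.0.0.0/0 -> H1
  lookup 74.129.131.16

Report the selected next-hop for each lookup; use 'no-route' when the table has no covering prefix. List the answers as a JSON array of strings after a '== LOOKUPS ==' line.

Apply in order:
  add 135.100.19.176/28 -> H0 at depth 28
  del 135.100.19.176/28 (clear depth 28)
  add 74.129.131.0/24 -> H0 at depth 24
  add 74.208.0.0/12 -> H0 at depth 12
  del 74.208.0.0/12 (clear depth 12)
  add 127.210.99.180/30 -> H2 at depth 30
  add 135.100.19.184/32 -> H4 at depth 32
  add 74.129.131.16/28 -> H5 at depth 28
  add 74.129.0.0/16 -> H3 at depth 16
  add 74.209.103.0/24 -> H3 at depth 24
  ? 74.129.131.19  path d0:-→d1:-→d2:-→d3:-→d4:-→d5:-→d6:-→d7:-→d8:-→d9:-→d10:-→d11:-→d12:-→d13:-→d14:-→d15:-→d16:H3→d17:-→d18:-→d19:-→d20:-→d21:-→d22:-→d23:-→d24:H0→d25:-→d26:-→d27:-→d28:H5  best=H5
  del 74.129.131.0/24 (clear depth 24)
  add 135.64.0.0/10 -> H2 at depth 10
  ? 135.100.19.184  path d0:-→d1:-→d2:-→d3:-→d4:-→d5:-→d6:-→d7:-→d8:-→d9:-→d10:H2→d11:-→d12:-→d13:-→d14:-→d15:-→d16:-→d17:-→d18:-→d19:-→d20:-→d21:-→d22:-→d23:-→d24:-→d25:-→d26:-→d27:-→d28:-→d29:-→d30:-→d31:-→d32:H4  best=H4
  ? 74.129.0.0  path d0:-→d1:-→d2:-→d3:-→d4:-→d5:-→d6:-→d7:-→d8:-→d9:-→d10:-→d11:-→d12:-→d13:-→d14:-→d15:-→d16:H3  best=H3
  ? 127.210.99.180  path d0:-→d1:-→d2:-→d3:-→d4:-→d5:-→d6:-→d7:-→d8:-→d9:-→d10:-→d11:-→d12:-→d13:-→d14:-→d15:-→d16:-→d17:-→d18:-→d19:-→d20:-→d21:-→d22:-→d23:-→d24:-→d25:-→d26:-→d27:-→d28:-→d29:-→d30:H2  best=H2
  add 74.209.0.0/16 -> H0 at depth 16
  ? 135.100.19.184  path d0:-→d1:-→d2:-→d3:-→d4:-→d5:-→d6:-→d7:-→d8:-→d9:-→d10:H2→d11:-→d12:-→d13:-→d14:-→d15:-→d16:-→d17:-→d18:-→d19:-→d20:-→d21:-→d22:-→d23:-→d24:-→d25:-→d26:-→d27:-→d28:-→d29:-→d30:-→d31:-→d32:H4  best=H4
  add 0.0.0.0/0 -> H1 at depth 0
  ? 74.129.131.16  path d0:H1→d1:-→d2:-→d3:-→d4:-→d5:-→d6:-→d7:-→d8:-→d9:-→d10:-→d11:-→d12:-→d13:-→d14:-→d15:-→d16:H3→d17:-→d18:-→d19:-→d20:-→d21:-→d22:-→d23:-→d24:-→d25:-→d26:-→d27:-→d28:H5  best=H5

== LOOKUPS ==
["H5","H4","H3","H2","H4","H5"]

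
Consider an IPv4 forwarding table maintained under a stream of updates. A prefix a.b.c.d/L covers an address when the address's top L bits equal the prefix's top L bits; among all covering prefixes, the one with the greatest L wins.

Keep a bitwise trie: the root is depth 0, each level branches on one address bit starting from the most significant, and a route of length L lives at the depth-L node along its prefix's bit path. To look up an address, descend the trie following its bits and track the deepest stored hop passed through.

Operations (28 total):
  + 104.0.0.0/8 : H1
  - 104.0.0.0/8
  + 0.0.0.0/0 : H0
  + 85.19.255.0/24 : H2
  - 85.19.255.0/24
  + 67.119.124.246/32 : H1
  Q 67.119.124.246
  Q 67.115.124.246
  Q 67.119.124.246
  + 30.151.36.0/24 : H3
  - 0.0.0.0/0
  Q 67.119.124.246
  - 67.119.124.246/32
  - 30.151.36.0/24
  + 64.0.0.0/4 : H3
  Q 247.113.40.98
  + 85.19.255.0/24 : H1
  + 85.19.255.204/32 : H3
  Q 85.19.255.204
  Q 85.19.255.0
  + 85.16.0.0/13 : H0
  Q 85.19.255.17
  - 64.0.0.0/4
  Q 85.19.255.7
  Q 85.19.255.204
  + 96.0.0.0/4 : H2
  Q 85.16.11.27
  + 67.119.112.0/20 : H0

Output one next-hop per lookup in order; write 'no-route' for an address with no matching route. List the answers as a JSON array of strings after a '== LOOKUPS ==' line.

Trace:
  + 104.0.0.0/8 (H1) depth=8
  del 104.0.0.0/8 (clear depth 8)
  + 0.0.0.0/0 (H0) depth=0
  + 85.19.255.0/24 (H2) depth=24
  del 85.19.255.0/24 (clear depth 24)
  + 67.119.124.246/32 (H1) depth=32
  Q 67.119.124.246: descend 01000011011101110111110011110110 ; hops seen [H0,H1] ; pick H1
  Q 67.115.124.246: descend 0100001101110 ; hops seen [H0] ; pick H0
  Q 67.119.124.246: descend 01000011011101110111110011110110 ; hops seen [H0,H1] ; pick H1
  + 30.151.36.0/24 (H3) depth=24
  del 0.0.0.0/0 (clear depth 0)
  Q 67.119.124.246: descend 01000011011101110111110011110110 ; hops seen [H1] ; pick H1
  del 67.119.124.246/32 (clear depth 32)
  del 30.151.36.0/24 (clear depth 24)
  + 64.0.0.0/4 (H3) depth=4
  Q 247.113.40.98: descend ε ; hops seen [∅] ; pick no-route
  + 85.19.255.0/24 (H1) depth=24
  + 85.19.255.204/32 (H3) depth=32
  Q 85.19.255.204: descend 01010101000100111111111111001100 ; hops seen [H1,H3] ; pick H3
  Q 85.19.255.0: descend 010101010001001111111111 ; hops seen [H1] ; pick H1
  + 85.16.0.0/13 (H0) depth=13
  Q 85.19.255.17: descend 010101010001001111111111 ; hops seen [H0,H1] ; pick H1
  del 64.0.0.0/4 (clear depth 4)
  Q 85.19.255.7: descend 010101010001001111111111 ; hops seen [H0,H1] ; pick H1
  Q 85.19.255.204: descend 01010101000100111111111111001100 ; hops seen [H0,H1,H3] ; pick H3
  + 96.0.0.0/4 (H2) depth=4
  Q 85.16.11.27: descend 01010101000100 ; hops seen [H0] ; pick H0
  + 67.119.112.0/20 (H0) depth=20

== LOOKUPS ==
["H1","H0","H1","H1","no-route","H3","H1","H1","H1","H3","H0"]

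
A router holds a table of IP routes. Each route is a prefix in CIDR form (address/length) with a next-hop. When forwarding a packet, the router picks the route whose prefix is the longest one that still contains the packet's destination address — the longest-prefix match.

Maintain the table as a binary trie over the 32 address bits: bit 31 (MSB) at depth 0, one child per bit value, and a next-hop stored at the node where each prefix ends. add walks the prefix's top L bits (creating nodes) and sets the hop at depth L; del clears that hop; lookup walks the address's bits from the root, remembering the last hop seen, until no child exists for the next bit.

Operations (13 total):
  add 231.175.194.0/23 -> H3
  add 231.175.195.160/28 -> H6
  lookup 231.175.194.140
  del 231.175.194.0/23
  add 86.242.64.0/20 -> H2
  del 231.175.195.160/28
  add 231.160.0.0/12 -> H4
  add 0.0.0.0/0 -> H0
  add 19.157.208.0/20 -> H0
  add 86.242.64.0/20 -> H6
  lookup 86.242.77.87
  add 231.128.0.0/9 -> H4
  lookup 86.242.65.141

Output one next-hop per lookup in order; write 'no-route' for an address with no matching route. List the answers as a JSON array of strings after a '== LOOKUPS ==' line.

Process each operation:
  + 231.175.194.0/23 (H3) depth=23
  + 231.175.195.160/28 (H6) depth=28
  Q 231.175.194.140: descend 11100111101011111100001 ; hops seen [H3] ; pick H3
  del 231.175.194.0/23 (clear depth 23)
  + 86.242.64.0/20 (H2) depth=20
  del 231.175.195.160/28 (clear depth 28)
  + 231.160.0.0/12 (H4) depth=12
  + 0.0.0.0/0 (H0) depth=0
  + 19.157.208.0/20 (H0) depth=20
  + 86.242.64.0/20 (H6) depth=20
  Q 86.242.77.87: descend 01010110111100100100 ; hops seen [H0,H6] ; pick H6
  + 231.128.0.0/9 (H4) depth=9
  Q 86.242.65.141: descend 01010110111100100100 ; hops seen [H0,H6] ; pick H6

== LOOKUPS ==
["H3","H6","H6"]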